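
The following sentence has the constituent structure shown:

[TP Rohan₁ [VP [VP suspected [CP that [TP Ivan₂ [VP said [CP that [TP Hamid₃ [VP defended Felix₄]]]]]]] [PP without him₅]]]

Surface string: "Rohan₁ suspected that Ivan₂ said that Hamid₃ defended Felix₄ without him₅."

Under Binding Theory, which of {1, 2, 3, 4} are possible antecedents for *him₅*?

{2, 3, 4}

*him* is a pronoun, so Principle B applies: it must be free in its binding domain.
Binding domain of *him₅*: the matrix TP, whose subject is Rohan₁.
*Rohan₁* c-commands the pronoun within its binding domain → coindexation would violate Principle B.
*Ivan₂* and the pronoun do not c-command one another → neither Principle B nor Principle C is at stake; coindexation permitted.
*Hamid₃* and the pronoun do not c-command one another → neither Principle B nor Principle C is at stake; coindexation permitted.
*Felix₄* and the pronoun do not c-command one another → neither Principle B nor Principle C is at stake; coindexation permitted.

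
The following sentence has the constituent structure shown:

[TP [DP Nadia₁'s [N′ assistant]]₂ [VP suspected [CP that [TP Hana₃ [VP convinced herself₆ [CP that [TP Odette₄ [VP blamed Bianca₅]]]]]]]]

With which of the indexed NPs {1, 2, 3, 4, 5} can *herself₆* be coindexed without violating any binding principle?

{3}

*herself* is an anaphor, so Principle A applies: it must be bound in its binding domain.
Binding domain of *herself₆*: the embedded TP, whose subject is Hana₃.
*Nadia₁* does not c-command the anaphor → cannot bind it.
*[Nadia₁'s assistant]₂* c-commands the anaphor but is outside its binding domain → cannot satisfy Principle A.
*Hana₃* c-commands the anaphor within its binding domain → licit binder.
*Odette₄* does not c-command the anaphor → cannot bind it.
*Bianca₅* does not c-command the anaphor → cannot bind it.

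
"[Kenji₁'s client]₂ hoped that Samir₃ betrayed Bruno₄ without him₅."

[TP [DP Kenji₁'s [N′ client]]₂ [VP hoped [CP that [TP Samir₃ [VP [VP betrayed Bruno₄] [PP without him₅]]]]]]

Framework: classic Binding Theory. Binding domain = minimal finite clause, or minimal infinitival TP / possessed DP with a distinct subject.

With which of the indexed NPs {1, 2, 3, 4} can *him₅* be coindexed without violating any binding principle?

*him* is a pronoun, so Principle B applies: it must be free in its binding domain.
Binding domain of *him₅*: the embedded TP, whose subject is Samir₃.
*Kenji₁* and the pronoun do not c-command one another → neither Principle B nor Principle C is at stake; coindexation permitted.
*[Kenji₁'s client]₂* c-commands the pronoun but from outside its binding domain, and is not c-commanded by it → coindexation permitted.
*Samir₃* c-commands the pronoun within its binding domain → coindexation would violate Principle B.
*Bruno₄* and the pronoun do not c-command one another → neither Principle B nor Principle C is at stake; coindexation permitted.

{1, 2, 4}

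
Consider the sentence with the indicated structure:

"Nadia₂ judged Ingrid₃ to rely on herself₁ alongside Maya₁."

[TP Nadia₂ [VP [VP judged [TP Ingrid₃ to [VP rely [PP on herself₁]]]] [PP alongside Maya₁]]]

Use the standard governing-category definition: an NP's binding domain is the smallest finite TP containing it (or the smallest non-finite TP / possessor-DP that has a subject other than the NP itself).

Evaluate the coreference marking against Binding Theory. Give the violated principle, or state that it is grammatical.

The two coindexed NPs are *Maya₁* and *herself₁*.
*herself₁* is an anaphor. Principle A requires it to be bound within its binding domain — the embedded TP, whose subject is Ingrid₃.
Within that domain it is c-commanded by *Ingrid₃*, which does not share its index.
*Maya₁* does not c-command the anaphor at all.
The anaphor is unbound in its domain → Principle A violation.

Principle A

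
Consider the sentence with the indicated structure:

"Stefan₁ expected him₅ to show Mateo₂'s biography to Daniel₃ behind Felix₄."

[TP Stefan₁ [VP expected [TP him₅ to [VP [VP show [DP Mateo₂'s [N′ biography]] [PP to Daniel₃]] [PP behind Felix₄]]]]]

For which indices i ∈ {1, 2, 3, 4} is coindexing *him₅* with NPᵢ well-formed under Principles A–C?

none

*him* is a pronoun, so Principle B applies: it must be free in its binding domain.
Binding domain of *him₅*: the matrix TP, whose subject is Stefan₁.
*Stefan₁* c-commands the pronoun within its binding domain → coindexation would violate Principle B.
*Mateo₂*: the pronoun c-commands this R-expression → coindexation would violate Principle C on *Mateo₂*.
*Daniel₃*: the pronoun c-commands this R-expression → coindexation would violate Principle C on *Daniel₃*.
*Felix₄*: the pronoun c-commands this R-expression → coindexation would violate Principle C on *Felix₄*.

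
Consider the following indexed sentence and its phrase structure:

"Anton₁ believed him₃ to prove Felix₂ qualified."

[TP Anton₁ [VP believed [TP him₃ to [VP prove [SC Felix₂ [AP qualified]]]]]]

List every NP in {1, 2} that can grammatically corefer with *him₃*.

none

*him* is a pronoun, so Principle B applies: it must be free in its binding domain.
Binding domain of *him₃*: the matrix TP, whose subject is Anton₁.
*Anton₁* c-commands the pronoun within its binding domain → coindexation would violate Principle B.
*Felix₂*: the pronoun c-commands this R-expression → coindexation would violate Principle C on *Felix₂*.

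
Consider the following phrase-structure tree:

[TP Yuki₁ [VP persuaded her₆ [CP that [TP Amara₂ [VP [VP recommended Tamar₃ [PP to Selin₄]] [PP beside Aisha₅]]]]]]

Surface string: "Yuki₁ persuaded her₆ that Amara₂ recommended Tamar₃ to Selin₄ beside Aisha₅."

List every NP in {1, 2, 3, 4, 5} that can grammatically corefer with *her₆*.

none

*her* is a pronoun, so Principle B applies: it must be free in its binding domain.
Binding domain of *her₆*: the matrix TP, whose subject is Yuki₁.
*Yuki₁* c-commands the pronoun within its binding domain → coindexation would violate Principle B.
*Amara₂*: the pronoun c-commands this R-expression → coindexation would violate Principle C on *Amara₂*.
*Tamar₃*: the pronoun c-commands this R-expression → coindexation would violate Principle C on *Tamar₃*.
*Selin₄*: the pronoun c-commands this R-expression → coindexation would violate Principle C on *Selin₄*.
*Aisha₅*: the pronoun c-commands this R-expression → coindexation would violate Principle C on *Aisha₅*.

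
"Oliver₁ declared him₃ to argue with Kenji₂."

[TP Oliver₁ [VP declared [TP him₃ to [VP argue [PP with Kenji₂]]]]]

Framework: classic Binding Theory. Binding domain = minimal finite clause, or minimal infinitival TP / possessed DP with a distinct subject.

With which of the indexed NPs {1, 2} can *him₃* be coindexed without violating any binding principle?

*him* is a pronoun, so Principle B applies: it must be free in its binding domain.
Binding domain of *him₃*: the matrix TP, whose subject is Oliver₁.
*Oliver₁* c-commands the pronoun within its binding domain → coindexation would violate Principle B.
*Kenji₂*: the pronoun c-commands this R-expression → coindexation would violate Principle C on *Kenji₂*.

none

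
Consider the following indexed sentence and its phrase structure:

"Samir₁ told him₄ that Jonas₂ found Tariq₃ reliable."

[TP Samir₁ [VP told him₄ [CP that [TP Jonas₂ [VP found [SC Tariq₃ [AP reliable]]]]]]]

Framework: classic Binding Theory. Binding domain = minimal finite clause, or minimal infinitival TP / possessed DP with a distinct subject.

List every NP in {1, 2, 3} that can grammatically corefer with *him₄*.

none

*him* is a pronoun, so Principle B applies: it must be free in its binding domain.
Binding domain of *him₄*: the matrix TP, whose subject is Samir₁.
*Samir₁* c-commands the pronoun within its binding domain → coindexation would violate Principle B.
*Jonas₂*: the pronoun c-commands this R-expression → coindexation would violate Principle C on *Jonas₂*.
*Tariq₃*: the pronoun c-commands this R-expression → coindexation would violate Principle C on *Tariq₃*.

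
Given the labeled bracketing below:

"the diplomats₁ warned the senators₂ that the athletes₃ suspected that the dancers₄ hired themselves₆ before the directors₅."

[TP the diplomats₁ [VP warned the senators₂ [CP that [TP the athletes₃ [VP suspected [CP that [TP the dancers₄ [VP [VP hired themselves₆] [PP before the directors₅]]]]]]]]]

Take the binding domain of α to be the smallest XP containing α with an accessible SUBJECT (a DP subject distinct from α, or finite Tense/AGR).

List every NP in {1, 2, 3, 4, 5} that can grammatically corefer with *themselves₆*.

{4}

*themselves* is an anaphor, so Principle A applies: it must be bound in its binding domain.
Binding domain of *themselves₆*: the embedded TP, whose subject is the dancers₄.
*the diplomats₁* c-commands the anaphor but is outside its binding domain → cannot satisfy Principle A.
*the senators₂* c-commands the anaphor but is outside its binding domain → cannot satisfy Principle A.
*the athletes₃* c-commands the anaphor but is outside its binding domain → cannot satisfy Principle A.
*the dancers₄* c-commands the anaphor within its binding domain → licit binder.
*the directors₅* does not c-command the anaphor → cannot bind it.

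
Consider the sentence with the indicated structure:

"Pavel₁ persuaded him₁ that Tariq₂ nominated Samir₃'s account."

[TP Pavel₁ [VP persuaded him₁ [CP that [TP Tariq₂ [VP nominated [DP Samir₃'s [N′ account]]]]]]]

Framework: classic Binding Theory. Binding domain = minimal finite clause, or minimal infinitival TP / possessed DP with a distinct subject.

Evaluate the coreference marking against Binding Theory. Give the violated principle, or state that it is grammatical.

Principle B

The two coindexed NPs are *Pavel₁* and *him₁*.
*him₁* is a pronoun. Its binding domain is the matrix TP, whose subject is Pavel₁.
*Pavel₁* c-commands it within that domain and carries the same index.
The pronoun is locally bound → Principle B violation.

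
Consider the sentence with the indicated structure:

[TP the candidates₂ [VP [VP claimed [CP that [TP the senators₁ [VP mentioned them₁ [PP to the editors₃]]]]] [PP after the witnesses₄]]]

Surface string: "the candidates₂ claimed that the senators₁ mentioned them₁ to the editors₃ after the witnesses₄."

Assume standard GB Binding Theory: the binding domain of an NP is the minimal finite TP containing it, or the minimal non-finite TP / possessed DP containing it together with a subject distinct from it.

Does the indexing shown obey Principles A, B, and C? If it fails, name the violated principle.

The two coindexed NPs are *the senators₁* and *them₁*.
*them₁* is a pronoun. Its binding domain is the embedded TP, whose subject is the senators₁.
*the senators₁* c-commands it within that domain and carries the same index.
The pronoun is locally bound → Principle B violation.

Principle B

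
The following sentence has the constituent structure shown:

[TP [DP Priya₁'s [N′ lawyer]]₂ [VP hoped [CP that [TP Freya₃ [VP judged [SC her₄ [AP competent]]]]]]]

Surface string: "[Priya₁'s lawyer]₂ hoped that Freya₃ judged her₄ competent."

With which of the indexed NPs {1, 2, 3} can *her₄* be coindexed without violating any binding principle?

*her* is a pronoun, so Principle B applies: it must be free in its binding domain.
Binding domain of *her₄*: the embedded TP, whose subject is Freya₃.
*Priya₁* and the pronoun do not c-command one another → neither Principle B nor Principle C is at stake; coindexation permitted.
*[Priya₁'s lawyer]₂* c-commands the pronoun but from outside its binding domain, and is not c-commanded by it → coindexation permitted.
*Freya₃* c-commands the pronoun within its binding domain → coindexation would violate Principle B.

{1, 2}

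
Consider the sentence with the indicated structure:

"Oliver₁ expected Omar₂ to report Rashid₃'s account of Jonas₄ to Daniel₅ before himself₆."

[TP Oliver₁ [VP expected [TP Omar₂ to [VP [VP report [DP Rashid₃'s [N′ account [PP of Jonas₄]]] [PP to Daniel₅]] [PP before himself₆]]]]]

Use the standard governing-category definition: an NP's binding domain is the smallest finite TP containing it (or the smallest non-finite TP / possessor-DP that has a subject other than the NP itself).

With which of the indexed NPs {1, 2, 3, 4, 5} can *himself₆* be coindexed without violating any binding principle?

*himself* is an anaphor, so Principle A applies: it must be bound in its binding domain.
Binding domain of *himself₆*: the embedded TP, whose subject is Omar₂.
*Oliver₁* c-commands the anaphor but is outside its binding domain → cannot satisfy Principle A.
*Omar₂* c-commands the anaphor within its binding domain → licit binder.
*Rashid₃* does not c-command the anaphor → cannot bind it.
*Jonas₄* does not c-command the anaphor → cannot bind it.
*Daniel₅* does not c-command the anaphor → cannot bind it.

{2}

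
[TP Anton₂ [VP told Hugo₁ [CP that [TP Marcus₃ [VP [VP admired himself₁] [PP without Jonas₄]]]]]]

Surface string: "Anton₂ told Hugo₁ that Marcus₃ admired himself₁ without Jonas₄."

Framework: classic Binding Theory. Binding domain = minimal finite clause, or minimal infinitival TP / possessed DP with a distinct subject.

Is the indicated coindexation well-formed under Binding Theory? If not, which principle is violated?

Principle A

The two coindexed NPs are *Hugo₁* and *himself₁*.
*himself₁* is an anaphor. Principle A requires it to be bound within its binding domain — the embedded TP, whose subject is Marcus₃.
Within that domain it is c-commanded by *Marcus₃*, which does not share its index.
*Hugo₁* does c-command the anaphor, but from outside its binding domain.
The anaphor is unbound in its domain → Principle A violation.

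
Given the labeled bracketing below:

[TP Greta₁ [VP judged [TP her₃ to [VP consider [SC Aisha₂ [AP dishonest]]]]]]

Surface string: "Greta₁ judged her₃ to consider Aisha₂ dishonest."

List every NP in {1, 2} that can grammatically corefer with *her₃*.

none

*her* is a pronoun, so Principle B applies: it must be free in its binding domain.
Binding domain of *her₃*: the matrix TP, whose subject is Greta₁.
*Greta₁* c-commands the pronoun within its binding domain → coindexation would violate Principle B.
*Aisha₂*: the pronoun c-commands this R-expression → coindexation would violate Principle C on *Aisha₂*.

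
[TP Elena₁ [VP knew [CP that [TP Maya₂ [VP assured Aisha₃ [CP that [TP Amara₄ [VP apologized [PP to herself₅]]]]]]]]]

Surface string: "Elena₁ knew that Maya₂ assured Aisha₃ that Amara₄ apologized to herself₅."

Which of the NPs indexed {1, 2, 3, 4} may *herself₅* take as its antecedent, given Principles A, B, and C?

*herself* is an anaphor, so Principle A applies: it must be bound in its binding domain.
Binding domain of *herself₅*: the embedded TP, whose subject is Amara₄.
*Elena₁* c-commands the anaphor but is outside its binding domain → cannot satisfy Principle A.
*Maya₂* c-commands the anaphor but is outside its binding domain → cannot satisfy Principle A.
*Aisha₃* c-commands the anaphor but is outside its binding domain → cannot satisfy Principle A.
*Amara₄* c-commands the anaphor within its binding domain → licit binder.

{4}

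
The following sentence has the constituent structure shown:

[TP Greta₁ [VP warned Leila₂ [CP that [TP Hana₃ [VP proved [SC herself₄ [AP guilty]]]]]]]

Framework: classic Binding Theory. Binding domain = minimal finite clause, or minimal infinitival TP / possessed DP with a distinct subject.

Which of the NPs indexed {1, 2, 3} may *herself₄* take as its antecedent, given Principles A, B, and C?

*herself* is an anaphor, so Principle A applies: it must be bound in its binding domain.
Binding domain of *herself₄*: the embedded TP, whose subject is Hana₃.
*Greta₁* c-commands the anaphor but is outside its binding domain → cannot satisfy Principle A.
*Leila₂* c-commands the anaphor but is outside its binding domain → cannot satisfy Principle A.
*Hana₃* c-commands the anaphor within its binding domain → licit binder.

{3}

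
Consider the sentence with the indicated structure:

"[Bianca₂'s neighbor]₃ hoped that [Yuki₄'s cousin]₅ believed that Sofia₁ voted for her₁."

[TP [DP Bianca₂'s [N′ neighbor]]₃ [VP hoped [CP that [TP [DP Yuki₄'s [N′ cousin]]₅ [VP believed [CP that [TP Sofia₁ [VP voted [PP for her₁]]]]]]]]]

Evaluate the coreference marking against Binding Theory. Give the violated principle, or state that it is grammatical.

The two coindexed NPs are *Sofia₁* and *her₁*.
*her₁* is a pronoun. Its binding domain is the embedded TP, whose subject is Sofia₁.
*Sofia₁* c-commands it within that domain and carries the same index.
The pronoun is locally bound → Principle B violation.

Principle B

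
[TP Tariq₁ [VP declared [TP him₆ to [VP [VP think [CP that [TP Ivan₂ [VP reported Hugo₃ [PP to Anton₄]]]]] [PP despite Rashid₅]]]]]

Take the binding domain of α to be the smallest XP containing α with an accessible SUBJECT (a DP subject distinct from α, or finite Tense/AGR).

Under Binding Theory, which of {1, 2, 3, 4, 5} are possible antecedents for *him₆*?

*him* is a pronoun, so Principle B applies: it must be free in its binding domain.
Binding domain of *him₆*: the matrix TP, whose subject is Tariq₁.
*Tariq₁* c-commands the pronoun within its binding domain → coindexation would violate Principle B.
*Ivan₂*: the pronoun c-commands this R-expression → coindexation would violate Principle C on *Ivan₂*.
*Hugo₃*: the pronoun c-commands this R-expression → coindexation would violate Principle C on *Hugo₃*.
*Anton₄*: the pronoun c-commands this R-expression → coindexation would violate Principle C on *Anton₄*.
*Rashid₅*: the pronoun c-commands this R-expression → coindexation would violate Principle C on *Rashid₅*.

none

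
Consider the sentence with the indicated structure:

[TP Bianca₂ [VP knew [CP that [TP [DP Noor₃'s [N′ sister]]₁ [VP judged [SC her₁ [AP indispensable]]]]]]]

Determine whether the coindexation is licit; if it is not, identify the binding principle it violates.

Principle B

The two coindexed NPs are *[Noor₃'s sister]₁* and *her₁*.
*her₁* is a pronoun. Its binding domain is the embedded TP, whose subject is [Noor₃'s sister]₁.
*[Noor₃'s sister]₁* c-commands it within that domain and carries the same index.
The pronoun is locally bound → Principle B violation.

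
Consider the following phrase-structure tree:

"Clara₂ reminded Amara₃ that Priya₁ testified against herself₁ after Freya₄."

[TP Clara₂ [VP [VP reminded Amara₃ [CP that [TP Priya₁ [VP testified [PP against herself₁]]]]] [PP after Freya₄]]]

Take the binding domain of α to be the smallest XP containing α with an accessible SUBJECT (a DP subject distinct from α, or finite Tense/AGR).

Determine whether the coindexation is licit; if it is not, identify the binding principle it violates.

grammatical

The two coindexed NPs are *Priya₁* and *herself₁*.
*herself₁* is an anaphor; its binding domain is the embedded TP, whose subject is Priya₁. *Priya₁* c-commands it within that domain and shares its index, so Principle A is satisfied.
*Priya₁* is an R-expression; *herself₁* does not c-command it, and no other NP shares its index, so Principle C is satisfied.
All principles are respected.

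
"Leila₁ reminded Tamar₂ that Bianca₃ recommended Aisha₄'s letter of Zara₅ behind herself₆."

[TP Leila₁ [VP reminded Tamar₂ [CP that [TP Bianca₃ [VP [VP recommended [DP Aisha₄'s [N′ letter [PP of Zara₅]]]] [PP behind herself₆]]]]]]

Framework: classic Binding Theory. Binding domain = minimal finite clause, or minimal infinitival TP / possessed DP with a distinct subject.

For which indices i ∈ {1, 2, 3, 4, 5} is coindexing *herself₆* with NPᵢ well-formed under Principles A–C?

*herself* is an anaphor, so Principle A applies: it must be bound in its binding domain.
Binding domain of *herself₆*: the embedded TP, whose subject is Bianca₃.
*Leila₁* c-commands the anaphor but is outside its binding domain → cannot satisfy Principle A.
*Tamar₂* c-commands the anaphor but is outside its binding domain → cannot satisfy Principle A.
*Bianca₃* c-commands the anaphor within its binding domain → licit binder.
*Aisha₄* does not c-command the anaphor → cannot bind it.
*Zara₅* does not c-command the anaphor → cannot bind it.

{3}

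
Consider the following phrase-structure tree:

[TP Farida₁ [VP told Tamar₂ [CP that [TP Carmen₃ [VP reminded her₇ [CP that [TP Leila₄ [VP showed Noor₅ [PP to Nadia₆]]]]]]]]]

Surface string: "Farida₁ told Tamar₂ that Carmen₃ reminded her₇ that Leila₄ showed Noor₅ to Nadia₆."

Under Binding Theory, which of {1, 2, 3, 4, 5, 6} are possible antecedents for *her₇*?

*her* is a pronoun, so Principle B applies: it must be free in its binding domain.
Binding domain of *her₇*: the embedded TP, whose subject is Carmen₃.
*Farida₁* c-commands the pronoun but from outside its binding domain, and is not c-commanded by it → coindexation permitted.
*Tamar₂* c-commands the pronoun but from outside its binding domain, and is not c-commanded by it → coindexation permitted.
*Carmen₃* c-commands the pronoun within its binding domain → coindexation would violate Principle B.
*Leila₄*: the pronoun c-commands this R-expression → coindexation would violate Principle C on *Leila₄*.
*Noor₅*: the pronoun c-commands this R-expression → coindexation would violate Principle C on *Noor₅*.
*Nadia₆*: the pronoun c-commands this R-expression → coindexation would violate Principle C on *Nadia₆*.

{1, 2}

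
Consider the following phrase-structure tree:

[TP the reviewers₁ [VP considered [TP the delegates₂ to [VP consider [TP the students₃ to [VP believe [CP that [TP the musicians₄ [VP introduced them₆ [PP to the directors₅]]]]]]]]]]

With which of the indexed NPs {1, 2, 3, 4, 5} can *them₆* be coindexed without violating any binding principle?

{1, 2, 3}

*them* is a pronoun, so Principle B applies: it must be free in its binding domain.
Binding domain of *them₆*: the embedded TP, whose subject is the musicians₄.
*the reviewers₁* c-commands the pronoun but from outside its binding domain, and is not c-commanded by it → coindexation permitted.
*the delegates₂* c-commands the pronoun but from outside its binding domain, and is not c-commanded by it → coindexation permitted.
*the students₃* c-commands the pronoun but from outside its binding domain, and is not c-commanded by it → coindexation permitted.
*the musicians₄* c-commands the pronoun within its binding domain → coindexation would violate Principle B.
*the directors₅*: the pronoun c-commands this R-expression → coindexation would violate Principle C on *the directors₅*.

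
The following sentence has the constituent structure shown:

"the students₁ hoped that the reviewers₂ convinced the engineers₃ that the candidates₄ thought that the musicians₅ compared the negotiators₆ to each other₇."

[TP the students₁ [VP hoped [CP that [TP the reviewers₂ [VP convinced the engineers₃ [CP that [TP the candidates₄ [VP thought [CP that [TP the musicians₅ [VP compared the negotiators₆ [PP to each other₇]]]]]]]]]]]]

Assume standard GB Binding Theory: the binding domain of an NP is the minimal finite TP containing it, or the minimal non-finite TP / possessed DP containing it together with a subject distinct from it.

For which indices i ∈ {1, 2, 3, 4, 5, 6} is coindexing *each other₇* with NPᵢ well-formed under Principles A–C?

*each other* is an anaphor, so Principle A applies: it must be bound in its binding domain.
Binding domain of *each other₇*: the embedded TP, whose subject is the musicians₅.
*the students₁* c-commands the anaphor but is outside its binding domain → cannot satisfy Principle A.
*the reviewers₂* c-commands the anaphor but is outside its binding domain → cannot satisfy Principle A.
*the engineers₃* c-commands the anaphor but is outside its binding domain → cannot satisfy Principle A.
*the candidates₄* c-commands the anaphor but is outside its binding domain → cannot satisfy Principle A.
*the musicians₅* c-commands the anaphor within its binding domain → licit binder.
*the negotiators₆* c-commands the anaphor within its binding domain → licit binder.

{5, 6}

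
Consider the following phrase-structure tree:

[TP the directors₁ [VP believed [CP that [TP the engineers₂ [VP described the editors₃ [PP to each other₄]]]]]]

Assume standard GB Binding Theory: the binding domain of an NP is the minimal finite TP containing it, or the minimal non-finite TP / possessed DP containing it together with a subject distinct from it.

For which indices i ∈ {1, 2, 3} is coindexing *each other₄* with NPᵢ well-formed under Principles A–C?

{2, 3}

*each other* is an anaphor, so Principle A applies: it must be bound in its binding domain.
Binding domain of *each other₄*: the embedded TP, whose subject is the engineers₂.
*the directors₁* c-commands the anaphor but is outside its binding domain → cannot satisfy Principle A.
*the engineers₂* c-commands the anaphor within its binding domain → licit binder.
*the editors₃* c-commands the anaphor within its binding domain → licit binder.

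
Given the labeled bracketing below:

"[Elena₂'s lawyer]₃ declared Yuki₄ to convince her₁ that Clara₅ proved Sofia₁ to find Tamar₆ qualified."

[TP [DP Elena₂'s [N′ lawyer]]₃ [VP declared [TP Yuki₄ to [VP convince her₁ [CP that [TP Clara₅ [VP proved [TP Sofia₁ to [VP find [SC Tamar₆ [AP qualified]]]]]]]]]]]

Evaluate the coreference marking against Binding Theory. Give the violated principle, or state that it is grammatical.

Principle C

The two coindexed NPs are *her₁* and *Sofia₁*.
*Sofia₁* is an R-expression. Principle C requires it to be free everywhere.
*her₁* c-commands it and carries the same index.
The R-expression is bound → Principle C violation.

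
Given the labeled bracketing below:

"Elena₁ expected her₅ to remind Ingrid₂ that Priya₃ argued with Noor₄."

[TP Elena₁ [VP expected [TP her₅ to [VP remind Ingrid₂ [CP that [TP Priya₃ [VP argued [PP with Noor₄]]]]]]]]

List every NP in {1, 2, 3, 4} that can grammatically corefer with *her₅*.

none

*her* is a pronoun, so Principle B applies: it must be free in its binding domain.
Binding domain of *her₅*: the matrix TP, whose subject is Elena₁.
*Elena₁* c-commands the pronoun within its binding domain → coindexation would violate Principle B.
*Ingrid₂*: the pronoun c-commands this R-expression → coindexation would violate Principle C on *Ingrid₂*.
*Priya₃*: the pronoun c-commands this R-expression → coindexation would violate Principle C on *Priya₃*.
*Noor₄*: the pronoun c-commands this R-expression → coindexation would violate Principle C on *Noor₄*.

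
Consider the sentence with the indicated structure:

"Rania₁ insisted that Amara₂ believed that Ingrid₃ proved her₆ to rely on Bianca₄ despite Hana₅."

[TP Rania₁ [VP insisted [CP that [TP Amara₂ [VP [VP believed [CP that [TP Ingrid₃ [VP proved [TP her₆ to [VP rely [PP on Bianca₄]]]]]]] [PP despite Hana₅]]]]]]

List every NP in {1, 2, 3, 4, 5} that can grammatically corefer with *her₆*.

*her* is a pronoun, so Principle B applies: it must be free in its binding domain.
Binding domain of *her₆*: the embedded TP, whose subject is Ingrid₃.
*Rania₁* c-commands the pronoun but from outside its binding domain, and is not c-commanded by it → coindexation permitted.
*Amara₂* c-commands the pronoun but from outside its binding domain, and is not c-commanded by it → coindexation permitted.
*Ingrid₃* c-commands the pronoun within its binding domain → coindexation would violate Principle B.
*Bianca₄*: the pronoun c-commands this R-expression → coindexation would violate Principle C on *Bianca₄*.
*Hana₅* and the pronoun do not c-command one another → neither Principle B nor Principle C is at stake; coindexation permitted.

{1, 2, 5}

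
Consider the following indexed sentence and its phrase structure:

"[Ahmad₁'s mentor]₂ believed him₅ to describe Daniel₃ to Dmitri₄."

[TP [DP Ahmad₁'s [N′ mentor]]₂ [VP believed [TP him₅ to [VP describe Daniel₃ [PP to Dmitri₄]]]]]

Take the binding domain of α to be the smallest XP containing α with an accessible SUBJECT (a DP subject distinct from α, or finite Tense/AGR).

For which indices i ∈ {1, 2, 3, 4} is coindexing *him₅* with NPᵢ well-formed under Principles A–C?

*him* is a pronoun, so Principle B applies: it must be free in its binding domain.
Binding domain of *him₅*: the matrix TP, whose subject is [Ahmad₁'s mentor]₂.
*Ahmad₁* and the pronoun do not c-command one another → neither Principle B nor Principle C is at stake; coindexation permitted.
*[Ahmad₁'s mentor]₂* c-commands the pronoun within its binding domain → coindexation would violate Principle B.
*Daniel₃*: the pronoun c-commands this R-expression → coindexation would violate Principle C on *Daniel₃*.
*Dmitri₄*: the pronoun c-commands this R-expression → coindexation would violate Principle C on *Dmitri₄*.

{1}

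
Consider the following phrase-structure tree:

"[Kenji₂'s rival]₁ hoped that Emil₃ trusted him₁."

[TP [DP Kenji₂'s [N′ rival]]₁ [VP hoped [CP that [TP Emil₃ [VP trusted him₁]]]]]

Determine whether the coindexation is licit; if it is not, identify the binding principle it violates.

The two coindexed NPs are *[Kenji₂'s rival]₁* and *him₁*.
*him₁* is a pronoun; its binding domain is the embedded TP, whose subject is Emil₃. Within that domain it is c-commanded only by *Emil₃*, which carries a different index — the pronoun is free locally, so Principle B holds.
*[Kenji₂'s rival]₁* is an R-expression; *him₁* does not c-command it, and no other NP shares its index, so Principle C is satisfied.
All principles are respected.

grammatical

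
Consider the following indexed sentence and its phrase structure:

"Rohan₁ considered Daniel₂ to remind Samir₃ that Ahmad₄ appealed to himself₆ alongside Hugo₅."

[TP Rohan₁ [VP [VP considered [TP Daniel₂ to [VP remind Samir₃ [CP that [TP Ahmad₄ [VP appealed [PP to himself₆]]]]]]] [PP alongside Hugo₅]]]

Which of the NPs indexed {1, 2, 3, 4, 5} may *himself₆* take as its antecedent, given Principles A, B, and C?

{4}

*himself* is an anaphor, so Principle A applies: it must be bound in its binding domain.
Binding domain of *himself₆*: the embedded TP, whose subject is Ahmad₄.
*Rohan₁* c-commands the anaphor but is outside its binding domain → cannot satisfy Principle A.
*Daniel₂* c-commands the anaphor but is outside its binding domain → cannot satisfy Principle A.
*Samir₃* c-commands the anaphor but is outside its binding domain → cannot satisfy Principle A.
*Ahmad₄* c-commands the anaphor within its binding domain → licit binder.
*Hugo₅* does not c-command the anaphor → cannot bind it.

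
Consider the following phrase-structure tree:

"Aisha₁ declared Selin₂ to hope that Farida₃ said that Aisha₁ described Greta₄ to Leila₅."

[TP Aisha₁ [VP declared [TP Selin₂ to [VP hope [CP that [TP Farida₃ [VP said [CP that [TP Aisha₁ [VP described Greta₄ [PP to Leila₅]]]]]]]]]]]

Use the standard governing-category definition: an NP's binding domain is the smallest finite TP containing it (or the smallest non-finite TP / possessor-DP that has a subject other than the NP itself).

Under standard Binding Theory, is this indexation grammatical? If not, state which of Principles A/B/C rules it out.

Principle C

The two coindexed NPs are *Aisha₁* (the higher occurrence) and *Aisha₁* (the lower occurrence).
*Aisha₁* (the lower occurrence) is an R-expression. Principle C requires it to be free everywhere.
*Aisha₁* (the higher occurrence) c-commands it and carries the same index.
The R-expression is bound → Principle C violation.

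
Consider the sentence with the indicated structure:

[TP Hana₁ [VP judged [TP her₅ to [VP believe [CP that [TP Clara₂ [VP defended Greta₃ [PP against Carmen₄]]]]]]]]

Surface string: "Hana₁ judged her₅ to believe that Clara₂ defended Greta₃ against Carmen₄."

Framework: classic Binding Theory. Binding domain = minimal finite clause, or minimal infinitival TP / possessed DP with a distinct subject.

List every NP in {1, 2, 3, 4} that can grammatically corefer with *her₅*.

none

*her* is a pronoun, so Principle B applies: it must be free in its binding domain.
Binding domain of *her₅*: the matrix TP, whose subject is Hana₁.
*Hana₁* c-commands the pronoun within its binding domain → coindexation would violate Principle B.
*Clara₂*: the pronoun c-commands this R-expression → coindexation would violate Principle C on *Clara₂*.
*Greta₃*: the pronoun c-commands this R-expression → coindexation would violate Principle C on *Greta₃*.
*Carmen₄*: the pronoun c-commands this R-expression → coindexation would violate Principle C on *Carmen₄*.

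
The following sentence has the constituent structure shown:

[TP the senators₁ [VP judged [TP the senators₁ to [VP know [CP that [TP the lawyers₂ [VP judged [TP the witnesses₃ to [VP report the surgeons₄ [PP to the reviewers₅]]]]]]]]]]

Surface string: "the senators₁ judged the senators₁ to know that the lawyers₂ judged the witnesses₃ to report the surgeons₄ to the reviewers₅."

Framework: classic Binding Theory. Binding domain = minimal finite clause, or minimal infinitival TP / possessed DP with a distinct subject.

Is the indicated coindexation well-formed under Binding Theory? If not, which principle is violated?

The two coindexed NPs are *the senators₁* (the lower occurrence) and *the senators₁* (the higher occurrence).
*the senators₁* (the lower occurrence) is an R-expression. Principle C requires it to be free everywhere.
*the senators₁* (the higher occurrence) c-commands it and carries the same index.
The R-expression is bound → Principle C violation.

Principle C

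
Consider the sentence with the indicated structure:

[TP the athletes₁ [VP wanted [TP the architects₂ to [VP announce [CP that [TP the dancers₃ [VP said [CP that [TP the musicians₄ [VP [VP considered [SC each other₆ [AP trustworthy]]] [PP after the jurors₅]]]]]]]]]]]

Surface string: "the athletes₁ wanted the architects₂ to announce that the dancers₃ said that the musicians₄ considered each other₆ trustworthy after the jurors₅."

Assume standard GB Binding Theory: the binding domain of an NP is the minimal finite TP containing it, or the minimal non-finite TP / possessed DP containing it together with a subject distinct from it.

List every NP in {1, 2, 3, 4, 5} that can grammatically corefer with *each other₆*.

{4}

*each other* is an anaphor, so Principle A applies: it must be bound in its binding domain.
Binding domain of *each other₆*: the embedded TP, whose subject is the musicians₄.
*the athletes₁* c-commands the anaphor but is outside its binding domain → cannot satisfy Principle A.
*the architects₂* c-commands the anaphor but is outside its binding domain → cannot satisfy Principle A.
*the dancers₃* c-commands the anaphor but is outside its binding domain → cannot satisfy Principle A.
*the musicians₄* c-commands the anaphor within its binding domain → licit binder.
*the jurors₅* does not c-command the anaphor → cannot bind it.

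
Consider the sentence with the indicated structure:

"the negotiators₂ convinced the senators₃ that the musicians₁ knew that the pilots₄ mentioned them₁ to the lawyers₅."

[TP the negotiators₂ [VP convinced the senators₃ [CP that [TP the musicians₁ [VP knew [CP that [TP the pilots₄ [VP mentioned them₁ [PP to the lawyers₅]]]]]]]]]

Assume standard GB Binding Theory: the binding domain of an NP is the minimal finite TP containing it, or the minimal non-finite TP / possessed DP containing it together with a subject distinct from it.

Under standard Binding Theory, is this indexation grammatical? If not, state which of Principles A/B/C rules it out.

grammatical

The two coindexed NPs are *the musicians₁* and *them₁*.
*them₁* is a pronoun; its binding domain is the embedded TP, whose subject is the pilots₄. Within that domain it is c-commanded only by *the pilots₄*, which carries a different index — the pronoun is free locally, so Principle B holds.
*the musicians₁* is an R-expression; *them₁* does not c-command it, and no other NP shares its index, so Principle C is satisfied.
All principles are respected.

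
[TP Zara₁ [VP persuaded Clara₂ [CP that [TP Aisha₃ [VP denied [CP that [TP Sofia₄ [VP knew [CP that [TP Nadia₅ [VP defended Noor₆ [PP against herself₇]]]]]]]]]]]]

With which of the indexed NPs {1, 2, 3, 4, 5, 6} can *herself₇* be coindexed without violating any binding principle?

*herself* is an anaphor, so Principle A applies: it must be bound in its binding domain.
Binding domain of *herself₇*: the embedded TP, whose subject is Nadia₅.
*Zara₁* c-commands the anaphor but is outside its binding domain → cannot satisfy Principle A.
*Clara₂* c-commands the anaphor but is outside its binding domain → cannot satisfy Principle A.
*Aisha₃* c-commands the anaphor but is outside its binding domain → cannot satisfy Principle A.
*Sofia₄* c-commands the anaphor but is outside its binding domain → cannot satisfy Principle A.
*Nadia₅* c-commands the anaphor within its binding domain → licit binder.
*Noor₆* c-commands the anaphor within its binding domain → licit binder.

{5, 6}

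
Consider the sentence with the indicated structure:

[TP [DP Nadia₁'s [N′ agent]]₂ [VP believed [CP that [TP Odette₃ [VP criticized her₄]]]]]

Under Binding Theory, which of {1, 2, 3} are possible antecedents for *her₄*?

*her* is a pronoun, so Principle B applies: it must be free in its binding domain.
Binding domain of *her₄*: the embedded TP, whose subject is Odette₃.
*Nadia₁* and the pronoun do not c-command one another → neither Principle B nor Principle C is at stake; coindexation permitted.
*[Nadia₁'s agent]₂* c-commands the pronoun but from outside its binding domain, and is not c-commanded by it → coindexation permitted.
*Odette₃* c-commands the pronoun within its binding domain → coindexation would violate Principle B.

{1, 2}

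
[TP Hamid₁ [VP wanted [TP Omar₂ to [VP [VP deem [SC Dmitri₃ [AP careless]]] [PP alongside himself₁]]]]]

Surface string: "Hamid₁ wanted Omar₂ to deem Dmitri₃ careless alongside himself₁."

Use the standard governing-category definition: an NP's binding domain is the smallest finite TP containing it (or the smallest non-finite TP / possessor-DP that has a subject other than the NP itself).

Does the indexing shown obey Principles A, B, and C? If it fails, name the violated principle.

The two coindexed NPs are *Hamid₁* and *himself₁*.
*himself₁* is an anaphor. Principle A requires it to be bound within its binding domain — the embedded TP, whose subject is Omar₂.
Within that domain it is c-commanded by *Omar₂*, which does not share its index.
*Hamid₁* does c-command the anaphor, but from outside its binding domain.
The anaphor is unbound in its domain → Principle A violation.

Principle A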